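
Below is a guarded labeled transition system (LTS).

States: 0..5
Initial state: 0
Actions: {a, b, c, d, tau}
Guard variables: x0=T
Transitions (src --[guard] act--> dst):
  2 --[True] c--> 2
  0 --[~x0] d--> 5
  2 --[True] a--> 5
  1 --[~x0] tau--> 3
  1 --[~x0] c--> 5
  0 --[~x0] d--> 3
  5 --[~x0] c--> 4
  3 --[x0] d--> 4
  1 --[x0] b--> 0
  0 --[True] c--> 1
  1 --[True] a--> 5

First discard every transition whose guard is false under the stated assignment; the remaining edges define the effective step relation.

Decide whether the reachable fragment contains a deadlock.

Answer: DEADLOCK at state 5

Working:
Reach set: {0,1,5}
  0: c→1  [deg 1]
  1: a→5  b→0  [deg 2]
  5: ∅  [STUCK]
witness 5: c·a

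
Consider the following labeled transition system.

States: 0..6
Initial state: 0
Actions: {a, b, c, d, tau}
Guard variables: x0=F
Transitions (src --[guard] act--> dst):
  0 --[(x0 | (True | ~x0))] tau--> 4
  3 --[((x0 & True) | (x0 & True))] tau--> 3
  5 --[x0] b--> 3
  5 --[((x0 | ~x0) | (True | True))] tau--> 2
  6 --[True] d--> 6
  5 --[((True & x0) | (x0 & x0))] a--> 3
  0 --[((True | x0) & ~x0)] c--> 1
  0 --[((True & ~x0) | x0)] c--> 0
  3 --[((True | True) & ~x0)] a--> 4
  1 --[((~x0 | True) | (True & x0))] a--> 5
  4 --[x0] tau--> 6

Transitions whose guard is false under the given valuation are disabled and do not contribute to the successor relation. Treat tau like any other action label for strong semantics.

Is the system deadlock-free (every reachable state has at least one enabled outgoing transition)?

Answer: DEADLOCK at state 2

Analysis:
Reach set: {0,1,2,4,5}
  0: c→0  c→1  tau→4  [3 exit(s)]
  1: a→5  [1 exit(s)]
  2: ∅  [deadlock]
  4: ∅  [deadlock]
  5: tau→2  [1 exit(s)]
Path to 2: c·a·tau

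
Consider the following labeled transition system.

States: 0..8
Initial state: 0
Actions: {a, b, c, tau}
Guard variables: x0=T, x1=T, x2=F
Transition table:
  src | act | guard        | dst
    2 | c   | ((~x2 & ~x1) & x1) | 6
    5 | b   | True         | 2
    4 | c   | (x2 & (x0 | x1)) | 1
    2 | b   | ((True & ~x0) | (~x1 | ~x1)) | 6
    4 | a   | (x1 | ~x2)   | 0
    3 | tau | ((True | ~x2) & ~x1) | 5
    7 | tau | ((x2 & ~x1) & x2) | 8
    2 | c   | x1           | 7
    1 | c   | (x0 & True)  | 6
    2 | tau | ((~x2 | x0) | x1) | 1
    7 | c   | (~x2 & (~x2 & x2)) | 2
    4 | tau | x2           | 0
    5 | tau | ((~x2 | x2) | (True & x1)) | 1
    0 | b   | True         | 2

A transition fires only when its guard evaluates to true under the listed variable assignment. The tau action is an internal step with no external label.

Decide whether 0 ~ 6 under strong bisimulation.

Answer: NOT BISIMILAR

Trace:
Refine partition for ~:
  round 0: {{0,1,2,3,4,5,6,7,8}}
  round 1: {{0},{1},{2},{3,6,7,8},{4},{5}}
6 equivalence class(es) (converged in 2)
class of 0: {0}; class of 6: {3,6,7,8}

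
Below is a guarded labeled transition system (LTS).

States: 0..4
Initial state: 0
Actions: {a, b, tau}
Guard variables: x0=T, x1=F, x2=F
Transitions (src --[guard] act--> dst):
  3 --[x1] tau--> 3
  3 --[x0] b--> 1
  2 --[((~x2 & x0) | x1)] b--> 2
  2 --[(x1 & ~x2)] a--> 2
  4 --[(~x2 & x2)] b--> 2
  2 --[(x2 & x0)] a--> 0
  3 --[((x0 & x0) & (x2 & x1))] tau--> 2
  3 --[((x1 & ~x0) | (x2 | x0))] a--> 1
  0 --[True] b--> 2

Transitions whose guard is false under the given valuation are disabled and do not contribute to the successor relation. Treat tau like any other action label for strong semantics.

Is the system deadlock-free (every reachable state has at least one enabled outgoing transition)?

Answer: DEADLOCK-FREE

Analysis:
R = {0,2}
  0: b→2  [deg 1]
  2: b→2  [deg 1]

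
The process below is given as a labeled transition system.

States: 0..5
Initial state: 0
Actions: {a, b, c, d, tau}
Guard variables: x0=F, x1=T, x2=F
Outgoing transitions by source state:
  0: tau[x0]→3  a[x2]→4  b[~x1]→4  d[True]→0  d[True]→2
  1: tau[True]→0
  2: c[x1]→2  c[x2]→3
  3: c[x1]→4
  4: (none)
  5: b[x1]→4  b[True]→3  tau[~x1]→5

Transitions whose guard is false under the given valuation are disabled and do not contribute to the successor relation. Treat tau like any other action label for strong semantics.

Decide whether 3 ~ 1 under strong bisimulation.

Bisimulation quotient by refinement:
  P[0] = {{0,1,2,3,4,5}}
  P[1] = {{0},{1},{2,3},{4},{5}}
  P[2] = {{0},{1},{2},{3},{4},{5}}
6 equivalence class(es) (converged in 3)
[3]={3}  [1]={1}

Answer: NOT BISIMILAR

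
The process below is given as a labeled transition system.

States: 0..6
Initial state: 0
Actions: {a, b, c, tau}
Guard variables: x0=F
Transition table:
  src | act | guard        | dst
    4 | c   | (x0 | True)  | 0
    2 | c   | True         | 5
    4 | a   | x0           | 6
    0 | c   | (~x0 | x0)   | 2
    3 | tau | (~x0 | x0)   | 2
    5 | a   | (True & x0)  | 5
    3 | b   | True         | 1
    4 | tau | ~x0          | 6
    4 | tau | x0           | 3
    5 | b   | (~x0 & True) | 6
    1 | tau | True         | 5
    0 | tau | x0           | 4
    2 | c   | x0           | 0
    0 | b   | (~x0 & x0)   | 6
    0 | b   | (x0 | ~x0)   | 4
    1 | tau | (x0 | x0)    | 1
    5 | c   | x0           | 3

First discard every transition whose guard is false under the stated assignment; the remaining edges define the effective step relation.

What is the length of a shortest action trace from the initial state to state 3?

Answer: UNREACHABLE

Trace:
Breadth-first toward 3:
  Layer 0: {0}
  Layer 1: {2,4}
  Layer 2: {5,6}
3 never appears.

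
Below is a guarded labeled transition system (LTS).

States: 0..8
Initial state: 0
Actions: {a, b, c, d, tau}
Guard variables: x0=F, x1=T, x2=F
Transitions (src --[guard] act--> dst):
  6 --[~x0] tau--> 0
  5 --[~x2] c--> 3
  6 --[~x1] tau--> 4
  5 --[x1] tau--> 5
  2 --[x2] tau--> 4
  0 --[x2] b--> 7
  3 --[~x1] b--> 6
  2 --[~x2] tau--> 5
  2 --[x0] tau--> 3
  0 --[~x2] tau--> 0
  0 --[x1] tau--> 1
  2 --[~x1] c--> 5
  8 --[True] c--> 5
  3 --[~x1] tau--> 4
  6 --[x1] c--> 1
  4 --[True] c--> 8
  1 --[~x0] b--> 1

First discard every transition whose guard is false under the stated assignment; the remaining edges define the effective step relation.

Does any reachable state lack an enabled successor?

Reachable = {0,1}
  0: tau→0  tau→1  [2 exit(s)]
  1: b→1  [1 exit(s)]

Answer: DEADLOCK-FREE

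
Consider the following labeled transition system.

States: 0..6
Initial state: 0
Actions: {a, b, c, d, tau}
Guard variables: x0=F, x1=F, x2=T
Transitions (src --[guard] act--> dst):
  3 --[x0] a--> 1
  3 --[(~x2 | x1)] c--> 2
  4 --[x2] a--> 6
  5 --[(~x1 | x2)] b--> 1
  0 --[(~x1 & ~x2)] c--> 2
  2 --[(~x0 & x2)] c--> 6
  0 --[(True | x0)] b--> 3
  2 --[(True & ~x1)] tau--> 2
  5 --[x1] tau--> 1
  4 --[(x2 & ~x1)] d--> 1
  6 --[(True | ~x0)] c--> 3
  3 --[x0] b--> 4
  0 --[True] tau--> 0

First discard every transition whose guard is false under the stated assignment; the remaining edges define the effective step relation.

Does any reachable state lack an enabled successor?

Answer: DEADLOCK at state 3

Working:
Reach set: {0,3}
  0: b→3  tau→0  [2 exit(s)]
  3: ∅  [no exit]
Path to 3: b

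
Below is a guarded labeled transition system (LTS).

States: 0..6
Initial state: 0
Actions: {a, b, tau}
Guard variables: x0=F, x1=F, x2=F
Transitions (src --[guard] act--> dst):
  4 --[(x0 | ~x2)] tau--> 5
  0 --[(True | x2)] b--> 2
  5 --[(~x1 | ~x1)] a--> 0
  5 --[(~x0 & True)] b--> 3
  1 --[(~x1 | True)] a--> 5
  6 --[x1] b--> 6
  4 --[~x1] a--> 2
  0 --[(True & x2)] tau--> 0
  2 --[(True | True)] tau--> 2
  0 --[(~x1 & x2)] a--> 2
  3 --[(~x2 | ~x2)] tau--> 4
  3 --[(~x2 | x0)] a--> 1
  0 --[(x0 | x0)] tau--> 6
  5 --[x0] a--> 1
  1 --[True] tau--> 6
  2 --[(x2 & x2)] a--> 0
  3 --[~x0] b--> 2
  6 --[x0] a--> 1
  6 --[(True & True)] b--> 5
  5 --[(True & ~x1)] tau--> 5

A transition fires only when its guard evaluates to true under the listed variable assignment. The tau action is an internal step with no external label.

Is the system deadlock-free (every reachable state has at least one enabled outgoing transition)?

Reachable = {0,2}
  0: b→2  [deg 1]
  2: tau→2  [deg 1]

Answer: DEADLOCK-FREE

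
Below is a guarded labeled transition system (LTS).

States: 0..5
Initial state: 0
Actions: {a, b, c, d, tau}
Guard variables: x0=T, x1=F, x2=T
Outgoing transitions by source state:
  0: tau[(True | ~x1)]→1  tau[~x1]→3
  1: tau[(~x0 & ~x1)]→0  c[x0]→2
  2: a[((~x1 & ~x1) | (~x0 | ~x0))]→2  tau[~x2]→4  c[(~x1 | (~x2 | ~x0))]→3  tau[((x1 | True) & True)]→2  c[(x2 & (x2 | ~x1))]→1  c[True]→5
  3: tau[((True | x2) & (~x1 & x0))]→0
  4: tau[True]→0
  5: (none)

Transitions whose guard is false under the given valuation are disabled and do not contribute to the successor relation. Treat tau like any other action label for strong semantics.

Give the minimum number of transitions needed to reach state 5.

Layered search for 5:
  L0 = {0}
  L1 = {1,3}
  L2 = {2}
  L3 = {5}
first hit 5 at d=3 via tau·c·c

Answer: 3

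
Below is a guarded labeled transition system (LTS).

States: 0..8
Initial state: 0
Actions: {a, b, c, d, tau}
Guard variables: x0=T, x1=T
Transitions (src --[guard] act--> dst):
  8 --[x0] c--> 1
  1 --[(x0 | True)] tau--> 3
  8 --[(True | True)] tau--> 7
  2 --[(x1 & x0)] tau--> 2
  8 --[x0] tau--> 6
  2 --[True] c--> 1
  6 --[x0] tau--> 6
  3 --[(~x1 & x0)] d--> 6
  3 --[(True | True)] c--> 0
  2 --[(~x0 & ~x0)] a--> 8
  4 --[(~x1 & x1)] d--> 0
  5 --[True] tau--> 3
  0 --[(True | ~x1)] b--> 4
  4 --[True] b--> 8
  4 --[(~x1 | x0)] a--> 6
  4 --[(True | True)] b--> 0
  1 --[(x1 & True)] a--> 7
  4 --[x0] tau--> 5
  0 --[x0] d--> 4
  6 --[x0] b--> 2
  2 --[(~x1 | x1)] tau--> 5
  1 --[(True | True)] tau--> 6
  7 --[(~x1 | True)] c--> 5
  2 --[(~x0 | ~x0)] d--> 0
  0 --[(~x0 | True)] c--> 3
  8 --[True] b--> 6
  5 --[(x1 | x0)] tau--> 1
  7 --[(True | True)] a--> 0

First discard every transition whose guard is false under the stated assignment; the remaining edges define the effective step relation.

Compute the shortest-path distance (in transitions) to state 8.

Answer: 2

Analysis:
Breadth-first toward 8:
  Layer 0: {0}
  Layer 1: {3,4}
  Layer 2: {5,6,8}
first hit 8 at d=2 via b·b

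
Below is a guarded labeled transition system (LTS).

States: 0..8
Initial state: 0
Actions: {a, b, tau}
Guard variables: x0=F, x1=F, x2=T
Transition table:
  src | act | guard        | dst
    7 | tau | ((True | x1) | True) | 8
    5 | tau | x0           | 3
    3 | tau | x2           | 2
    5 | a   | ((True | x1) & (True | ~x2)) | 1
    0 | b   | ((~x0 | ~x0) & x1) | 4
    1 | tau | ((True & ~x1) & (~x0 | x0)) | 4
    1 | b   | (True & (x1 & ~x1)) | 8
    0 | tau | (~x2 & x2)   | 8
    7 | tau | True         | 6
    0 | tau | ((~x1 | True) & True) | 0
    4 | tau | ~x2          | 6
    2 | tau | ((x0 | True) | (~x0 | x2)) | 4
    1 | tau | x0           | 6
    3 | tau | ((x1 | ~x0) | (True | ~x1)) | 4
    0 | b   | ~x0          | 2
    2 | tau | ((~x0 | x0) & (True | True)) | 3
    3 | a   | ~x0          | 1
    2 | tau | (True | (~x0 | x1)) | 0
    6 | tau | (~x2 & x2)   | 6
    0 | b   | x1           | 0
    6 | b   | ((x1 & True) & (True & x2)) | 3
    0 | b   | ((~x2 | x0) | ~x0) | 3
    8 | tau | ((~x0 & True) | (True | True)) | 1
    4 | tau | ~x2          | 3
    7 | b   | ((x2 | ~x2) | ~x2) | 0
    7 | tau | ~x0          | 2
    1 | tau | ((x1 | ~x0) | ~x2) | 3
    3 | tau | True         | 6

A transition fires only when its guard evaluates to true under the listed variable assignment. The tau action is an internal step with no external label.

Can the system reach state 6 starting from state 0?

Answer: REACHABLE

Analysis:
18 transition(s) survive guard evaluation.
depth 0: {0}
depth 1: {2,3}  now seen {0,2,3}
depth 2: {1,4,6}  now seen {0,1,2,3,4,6}
R = {0,1,2,3,4,6}
Path to 6: b·tau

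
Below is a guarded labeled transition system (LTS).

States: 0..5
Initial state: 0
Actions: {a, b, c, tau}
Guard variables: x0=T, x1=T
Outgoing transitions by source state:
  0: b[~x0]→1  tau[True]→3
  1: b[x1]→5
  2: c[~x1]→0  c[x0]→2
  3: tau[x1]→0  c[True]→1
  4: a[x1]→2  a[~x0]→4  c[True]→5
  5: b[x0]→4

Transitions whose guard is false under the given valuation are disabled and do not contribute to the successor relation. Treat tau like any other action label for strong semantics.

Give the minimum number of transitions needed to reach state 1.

Answer: 2

Analysis:
Layered search for 1:
  Layer 0: {0}
  Layer 1: {3}
  Layer 2: {1}
depth(1)=2, e.g. tau·c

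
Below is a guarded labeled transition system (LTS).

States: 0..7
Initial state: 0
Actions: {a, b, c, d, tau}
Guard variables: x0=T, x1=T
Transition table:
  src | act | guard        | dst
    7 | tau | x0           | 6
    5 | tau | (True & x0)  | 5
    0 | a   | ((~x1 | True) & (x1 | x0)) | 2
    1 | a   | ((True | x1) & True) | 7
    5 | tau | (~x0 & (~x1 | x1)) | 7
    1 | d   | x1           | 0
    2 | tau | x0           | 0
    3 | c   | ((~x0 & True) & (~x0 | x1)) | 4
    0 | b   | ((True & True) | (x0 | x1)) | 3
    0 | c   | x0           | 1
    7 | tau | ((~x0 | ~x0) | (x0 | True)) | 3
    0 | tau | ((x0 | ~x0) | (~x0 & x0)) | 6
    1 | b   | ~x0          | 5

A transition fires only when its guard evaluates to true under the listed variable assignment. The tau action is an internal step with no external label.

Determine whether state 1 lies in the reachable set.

Answer: REACHABLE

Analysis:
After dropping false guards: 10 live edges.
L0 = {0}
L1 = {1,2,3,6}  cumulative {0,1,2,3,6}
L2 = {7}  cumulative {0,1,2,3,6,7}
R = {0,1,2,3,6,7}
witness 1: c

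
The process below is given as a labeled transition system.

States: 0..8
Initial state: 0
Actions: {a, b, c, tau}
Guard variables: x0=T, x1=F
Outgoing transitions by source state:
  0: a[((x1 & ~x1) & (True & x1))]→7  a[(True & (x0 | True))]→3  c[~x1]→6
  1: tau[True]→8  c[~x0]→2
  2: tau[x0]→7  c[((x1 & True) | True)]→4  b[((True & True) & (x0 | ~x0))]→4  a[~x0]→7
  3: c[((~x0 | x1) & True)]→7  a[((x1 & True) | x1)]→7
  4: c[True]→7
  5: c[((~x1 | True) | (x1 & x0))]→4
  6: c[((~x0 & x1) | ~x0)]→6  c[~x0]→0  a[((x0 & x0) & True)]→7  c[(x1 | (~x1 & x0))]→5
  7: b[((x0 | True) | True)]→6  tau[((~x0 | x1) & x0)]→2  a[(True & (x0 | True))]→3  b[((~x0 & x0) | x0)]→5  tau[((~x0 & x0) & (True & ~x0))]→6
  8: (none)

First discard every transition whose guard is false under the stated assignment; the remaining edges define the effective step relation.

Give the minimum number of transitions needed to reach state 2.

Layered search for 2:
  L0 = {0}
  L1 = {3,6}
  L2 = {5,7}
  L3 = {4}
2 never appears.

Answer: UNREACHABLE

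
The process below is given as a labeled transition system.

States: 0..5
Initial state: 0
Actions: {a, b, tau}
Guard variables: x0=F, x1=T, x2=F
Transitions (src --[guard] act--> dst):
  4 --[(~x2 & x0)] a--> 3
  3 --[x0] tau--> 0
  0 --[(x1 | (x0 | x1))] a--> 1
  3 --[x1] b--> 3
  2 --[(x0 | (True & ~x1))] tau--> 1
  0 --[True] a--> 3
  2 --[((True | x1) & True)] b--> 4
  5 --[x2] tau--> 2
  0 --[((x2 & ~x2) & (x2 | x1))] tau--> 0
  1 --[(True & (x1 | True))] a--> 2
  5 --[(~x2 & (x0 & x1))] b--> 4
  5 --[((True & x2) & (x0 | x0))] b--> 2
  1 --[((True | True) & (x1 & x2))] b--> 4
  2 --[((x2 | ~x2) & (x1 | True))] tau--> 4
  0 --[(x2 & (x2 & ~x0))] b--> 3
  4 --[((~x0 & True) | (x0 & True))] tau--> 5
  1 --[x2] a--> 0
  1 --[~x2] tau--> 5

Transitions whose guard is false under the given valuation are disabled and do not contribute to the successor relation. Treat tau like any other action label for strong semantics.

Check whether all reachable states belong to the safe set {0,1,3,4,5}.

Answer: INVARIANT VIOLATED at state 2

Trace:
Inv-set: {0,1,3,4,5}
Reachable = {0,1,2,3,4,5}
  0: safe
  1: safe
  2: ✗ unsafe
  3: safe
  4: safe
  5: safe
witness against invariant: a·a → 2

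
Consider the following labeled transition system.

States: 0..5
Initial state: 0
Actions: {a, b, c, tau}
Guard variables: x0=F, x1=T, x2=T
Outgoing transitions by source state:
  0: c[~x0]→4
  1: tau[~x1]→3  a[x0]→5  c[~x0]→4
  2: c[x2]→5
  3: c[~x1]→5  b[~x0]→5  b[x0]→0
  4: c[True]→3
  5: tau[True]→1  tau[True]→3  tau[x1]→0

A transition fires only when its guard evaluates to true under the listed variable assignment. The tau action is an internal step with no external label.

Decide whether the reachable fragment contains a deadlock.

Reachable = {0,1,3,4,5}
  0: c→4  [deg 1]
  1: c→4  [deg 1]
  3: b→5  [deg 1]
  4: c→3  [deg 1]
  5: tau→0  tau→1  tau→3  [deg 3]

Answer: DEADLOCK-FREE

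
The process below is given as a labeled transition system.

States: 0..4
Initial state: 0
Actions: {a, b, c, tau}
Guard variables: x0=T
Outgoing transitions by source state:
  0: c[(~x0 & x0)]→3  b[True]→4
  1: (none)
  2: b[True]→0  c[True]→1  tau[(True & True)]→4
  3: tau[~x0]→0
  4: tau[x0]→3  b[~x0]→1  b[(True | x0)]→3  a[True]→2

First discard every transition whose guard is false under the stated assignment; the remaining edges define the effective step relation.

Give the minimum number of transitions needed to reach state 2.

Layered search for 2:
  depth 0: {0}
  depth 1: {4}
  depth 2: {2,3}
2 enters at depth 2; path b·a

Answer: 2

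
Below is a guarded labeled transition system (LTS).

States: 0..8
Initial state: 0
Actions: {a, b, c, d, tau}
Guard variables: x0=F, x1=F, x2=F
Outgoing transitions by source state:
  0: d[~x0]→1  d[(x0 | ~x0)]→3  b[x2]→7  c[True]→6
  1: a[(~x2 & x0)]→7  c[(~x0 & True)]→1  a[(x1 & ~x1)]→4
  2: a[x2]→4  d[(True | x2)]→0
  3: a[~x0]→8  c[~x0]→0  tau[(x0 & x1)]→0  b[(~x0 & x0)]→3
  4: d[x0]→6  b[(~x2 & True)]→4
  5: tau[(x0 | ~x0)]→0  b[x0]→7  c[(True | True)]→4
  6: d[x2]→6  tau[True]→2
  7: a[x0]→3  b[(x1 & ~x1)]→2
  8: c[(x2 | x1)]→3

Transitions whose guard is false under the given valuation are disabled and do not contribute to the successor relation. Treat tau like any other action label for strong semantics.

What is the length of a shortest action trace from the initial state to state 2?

Layered search for 2:
  Layer 0: {0}
  Layer 1: {1,3,6}
  Layer 2: {2,8}
depth(2)=2, e.g. c·tau

Answer: 2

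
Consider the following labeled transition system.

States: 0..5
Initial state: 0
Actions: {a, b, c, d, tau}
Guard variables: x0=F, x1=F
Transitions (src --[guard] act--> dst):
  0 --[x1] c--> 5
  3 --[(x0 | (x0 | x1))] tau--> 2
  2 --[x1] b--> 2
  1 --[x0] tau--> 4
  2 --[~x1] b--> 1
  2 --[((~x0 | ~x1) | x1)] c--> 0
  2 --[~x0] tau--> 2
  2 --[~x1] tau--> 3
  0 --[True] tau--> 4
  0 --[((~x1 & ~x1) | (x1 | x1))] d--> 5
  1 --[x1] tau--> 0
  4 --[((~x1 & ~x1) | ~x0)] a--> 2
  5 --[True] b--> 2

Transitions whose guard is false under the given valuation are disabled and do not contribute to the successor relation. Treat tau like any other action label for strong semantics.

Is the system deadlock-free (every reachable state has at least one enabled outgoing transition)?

Reach set: {0,1,2,3,4,5}
  0: d→5  tau→4  [2 out]
  1: ∅  [STUCK]
  2: b→1  c→0  tau→2  tau→3  [4 out]
  3: ∅  [STUCK]
  4: a→2  [1 out]
  5: b→2  [1 out]
Path to 1: tau·a·b

Answer: DEADLOCK at state 1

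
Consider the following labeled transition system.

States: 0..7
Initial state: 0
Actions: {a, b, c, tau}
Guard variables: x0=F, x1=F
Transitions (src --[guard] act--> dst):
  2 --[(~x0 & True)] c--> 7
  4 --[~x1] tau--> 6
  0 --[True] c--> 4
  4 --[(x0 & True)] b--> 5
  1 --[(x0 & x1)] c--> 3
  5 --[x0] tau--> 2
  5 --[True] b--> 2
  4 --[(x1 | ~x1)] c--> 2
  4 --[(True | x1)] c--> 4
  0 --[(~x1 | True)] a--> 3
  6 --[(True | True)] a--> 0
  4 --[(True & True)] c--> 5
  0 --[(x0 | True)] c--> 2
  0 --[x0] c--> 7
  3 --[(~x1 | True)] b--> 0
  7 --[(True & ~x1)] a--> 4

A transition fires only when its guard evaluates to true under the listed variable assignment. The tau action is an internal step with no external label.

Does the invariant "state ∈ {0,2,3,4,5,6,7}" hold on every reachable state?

Answer: INVARIANT HOLDS

Trace:
Safe = {0,2,3,4,5,6,7}
Reachable = {0,2,3,4,5,6,7}
  0: safe
  2: safe
  3: safe
  4: safe
  5: safe
  6: safe
  7: safe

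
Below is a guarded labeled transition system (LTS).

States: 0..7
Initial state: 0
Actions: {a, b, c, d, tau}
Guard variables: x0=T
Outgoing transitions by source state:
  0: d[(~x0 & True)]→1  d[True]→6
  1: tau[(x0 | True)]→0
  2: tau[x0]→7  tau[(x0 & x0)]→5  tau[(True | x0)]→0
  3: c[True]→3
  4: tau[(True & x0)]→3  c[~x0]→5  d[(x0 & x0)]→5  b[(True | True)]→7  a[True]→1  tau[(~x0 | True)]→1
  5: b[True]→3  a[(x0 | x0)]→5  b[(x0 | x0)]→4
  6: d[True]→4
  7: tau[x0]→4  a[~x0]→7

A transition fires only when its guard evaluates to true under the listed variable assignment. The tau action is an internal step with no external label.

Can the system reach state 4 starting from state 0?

Answer: REACHABLE

Analysis:
After dropping false guards: 16 live edges.
depth 0: {0}
depth 1: {6}  cumulative {0,6}
depth 2: {4}  cumulative {0,4,6}
depth 3: {1,3,5,7}  cumulative {0,1,3,4,5,6,7}
R = {0,1,3,4,5,6,7}
trace reaching 4: d·d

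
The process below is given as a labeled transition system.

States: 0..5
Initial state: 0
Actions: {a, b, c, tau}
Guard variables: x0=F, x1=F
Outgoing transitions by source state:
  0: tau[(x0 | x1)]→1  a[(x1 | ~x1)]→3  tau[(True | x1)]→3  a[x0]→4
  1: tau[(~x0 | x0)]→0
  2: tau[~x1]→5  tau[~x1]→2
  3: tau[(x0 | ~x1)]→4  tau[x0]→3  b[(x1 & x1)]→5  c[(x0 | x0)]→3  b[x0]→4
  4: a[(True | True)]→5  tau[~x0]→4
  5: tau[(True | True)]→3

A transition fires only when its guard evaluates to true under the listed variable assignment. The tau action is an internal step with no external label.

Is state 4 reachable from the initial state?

After dropping false guards: 9 live edges.
L0 = {0}
L1 = {3}  total {0,3}
L2 = {4}  total {0,3,4}
L3 = {5}  total {0,3,4,5}
Reachable = {0,3,4,5}
Path to 4: a·tau

Answer: REACHABLE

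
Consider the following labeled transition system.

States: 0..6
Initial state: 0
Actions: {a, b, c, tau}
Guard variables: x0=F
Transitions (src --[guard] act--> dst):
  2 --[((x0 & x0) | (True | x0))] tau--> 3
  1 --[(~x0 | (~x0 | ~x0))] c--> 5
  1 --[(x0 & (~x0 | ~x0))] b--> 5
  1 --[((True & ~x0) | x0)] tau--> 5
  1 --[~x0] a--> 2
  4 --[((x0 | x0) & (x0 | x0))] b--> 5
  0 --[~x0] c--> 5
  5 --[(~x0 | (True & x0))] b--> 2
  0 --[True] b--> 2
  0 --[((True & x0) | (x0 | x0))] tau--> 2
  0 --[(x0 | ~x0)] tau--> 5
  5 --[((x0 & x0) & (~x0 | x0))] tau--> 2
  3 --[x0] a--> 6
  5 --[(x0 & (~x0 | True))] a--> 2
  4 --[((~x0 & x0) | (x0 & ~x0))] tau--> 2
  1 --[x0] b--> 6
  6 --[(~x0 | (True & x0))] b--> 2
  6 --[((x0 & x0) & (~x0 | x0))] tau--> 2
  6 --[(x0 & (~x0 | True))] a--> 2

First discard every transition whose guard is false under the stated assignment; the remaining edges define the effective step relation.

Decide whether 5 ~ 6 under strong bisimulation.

Compute ~ classes (split until stable):
  P[0] = {{0,1,2,3,4,5,6}}
  P[1] = {{0},{1},{2},{3,4},{5,6}}
Fixed point at round 2; 5 class(es).
[5]={5,6}  [6]={5,6}

Answer: BISIMILAR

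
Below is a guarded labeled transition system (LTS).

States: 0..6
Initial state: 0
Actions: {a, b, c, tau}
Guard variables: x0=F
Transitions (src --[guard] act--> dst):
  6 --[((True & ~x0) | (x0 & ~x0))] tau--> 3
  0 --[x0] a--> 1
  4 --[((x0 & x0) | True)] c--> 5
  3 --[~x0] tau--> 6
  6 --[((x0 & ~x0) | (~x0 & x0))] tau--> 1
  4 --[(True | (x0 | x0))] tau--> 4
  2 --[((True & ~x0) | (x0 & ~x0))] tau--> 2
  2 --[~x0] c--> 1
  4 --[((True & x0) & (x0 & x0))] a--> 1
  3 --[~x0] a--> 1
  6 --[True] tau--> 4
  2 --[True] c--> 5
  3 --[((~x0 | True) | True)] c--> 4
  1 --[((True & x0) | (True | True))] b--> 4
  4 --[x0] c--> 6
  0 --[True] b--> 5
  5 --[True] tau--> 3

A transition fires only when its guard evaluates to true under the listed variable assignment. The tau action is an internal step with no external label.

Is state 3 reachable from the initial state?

Answer: REACHABLE

Analysis:
Guard filter leaves 13 enabled edge(s).
L0 = {0}
L1 = {5}  total {0,5}
L2 = {3}  total {0,3,5}
L3 = {1,4,6}  total {0,1,3,4,5,6}
R = {0,1,3,4,5,6}
witness 3: b·tau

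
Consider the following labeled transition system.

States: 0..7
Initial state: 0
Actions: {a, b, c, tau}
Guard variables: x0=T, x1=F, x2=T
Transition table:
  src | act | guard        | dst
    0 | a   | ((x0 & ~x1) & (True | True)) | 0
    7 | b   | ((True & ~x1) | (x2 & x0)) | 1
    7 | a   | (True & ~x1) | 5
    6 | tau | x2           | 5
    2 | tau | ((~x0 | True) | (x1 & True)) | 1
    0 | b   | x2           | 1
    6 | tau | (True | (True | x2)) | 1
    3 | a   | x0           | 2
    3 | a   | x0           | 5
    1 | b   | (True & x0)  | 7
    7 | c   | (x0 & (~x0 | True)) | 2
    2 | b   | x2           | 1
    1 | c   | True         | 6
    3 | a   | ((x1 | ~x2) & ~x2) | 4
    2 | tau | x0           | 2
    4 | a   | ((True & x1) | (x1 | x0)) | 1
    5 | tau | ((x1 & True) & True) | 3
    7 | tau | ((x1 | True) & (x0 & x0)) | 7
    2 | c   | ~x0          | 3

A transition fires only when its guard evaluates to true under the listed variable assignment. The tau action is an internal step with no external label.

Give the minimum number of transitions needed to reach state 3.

Answer: UNREACHABLE

Analysis:
Breadth-first toward 3:
  Layer 0: {0}
  Layer 1: {1}
  Layer 2: {6,7}
  Layer 3: {2,5}
3 never appears.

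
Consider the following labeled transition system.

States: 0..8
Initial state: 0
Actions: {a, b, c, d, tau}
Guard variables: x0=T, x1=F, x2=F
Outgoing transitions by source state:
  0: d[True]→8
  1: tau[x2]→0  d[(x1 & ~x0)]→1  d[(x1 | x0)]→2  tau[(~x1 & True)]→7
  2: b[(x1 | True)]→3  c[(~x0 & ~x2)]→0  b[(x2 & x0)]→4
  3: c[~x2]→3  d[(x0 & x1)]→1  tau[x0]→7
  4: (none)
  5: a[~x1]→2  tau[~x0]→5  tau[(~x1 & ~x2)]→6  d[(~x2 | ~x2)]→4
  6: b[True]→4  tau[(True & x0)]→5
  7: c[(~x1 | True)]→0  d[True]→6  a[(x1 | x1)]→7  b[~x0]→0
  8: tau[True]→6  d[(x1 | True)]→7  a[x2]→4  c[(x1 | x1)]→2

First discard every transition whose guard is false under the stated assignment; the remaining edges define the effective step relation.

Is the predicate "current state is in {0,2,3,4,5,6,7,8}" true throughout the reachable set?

Safe = {0,2,3,4,5,6,7,8}
Reach set: {0,2,3,4,5,6,7,8}
  0: safe
  2: safe
  3: safe
  4: safe
  5: safe
  6: safe
  7: safe
  8: safe

Answer: INVARIANT HOLDS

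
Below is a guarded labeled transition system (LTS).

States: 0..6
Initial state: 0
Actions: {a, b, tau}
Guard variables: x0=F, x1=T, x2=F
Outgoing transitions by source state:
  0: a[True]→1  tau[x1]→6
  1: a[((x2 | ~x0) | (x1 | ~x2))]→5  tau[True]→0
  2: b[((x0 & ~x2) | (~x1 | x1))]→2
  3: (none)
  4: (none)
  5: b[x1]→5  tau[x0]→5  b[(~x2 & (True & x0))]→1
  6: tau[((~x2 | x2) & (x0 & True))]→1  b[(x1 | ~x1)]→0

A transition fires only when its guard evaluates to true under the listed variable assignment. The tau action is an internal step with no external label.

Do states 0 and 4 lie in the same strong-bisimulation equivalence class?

Answer: NOT BISIMILAR

Analysis:
Refine partition for ~:
  round 0: {{0,1,2,3,4,5,6}}
  round 1: {{0,1},{2,5,6},{3,4}}
  round 2: {{0},{1},{2,5},{3,4},{6}}
Fixed point at round 3; 5 class(es).
[0]={0}  [4]={3,4}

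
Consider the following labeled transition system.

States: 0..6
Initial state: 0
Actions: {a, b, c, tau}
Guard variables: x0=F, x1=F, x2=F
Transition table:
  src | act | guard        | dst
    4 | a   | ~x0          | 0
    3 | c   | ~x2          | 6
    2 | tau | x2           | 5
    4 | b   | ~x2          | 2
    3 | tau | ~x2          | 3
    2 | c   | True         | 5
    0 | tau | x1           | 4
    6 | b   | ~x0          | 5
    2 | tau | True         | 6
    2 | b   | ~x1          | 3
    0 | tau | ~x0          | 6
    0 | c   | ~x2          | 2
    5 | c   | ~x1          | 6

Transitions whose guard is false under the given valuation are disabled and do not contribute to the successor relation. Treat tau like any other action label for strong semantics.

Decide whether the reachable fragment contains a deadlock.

Answer: DEADLOCK-FREE

Working:
Reach set: {0,2,3,5,6}
  0: c→2  tau→6  [2 out]
  2: b→3  c→5  tau→6  [3 out]
  3: c→6  tau→3  [2 out]
  5: c→6  [1 out]
  6: b→5  [1 out]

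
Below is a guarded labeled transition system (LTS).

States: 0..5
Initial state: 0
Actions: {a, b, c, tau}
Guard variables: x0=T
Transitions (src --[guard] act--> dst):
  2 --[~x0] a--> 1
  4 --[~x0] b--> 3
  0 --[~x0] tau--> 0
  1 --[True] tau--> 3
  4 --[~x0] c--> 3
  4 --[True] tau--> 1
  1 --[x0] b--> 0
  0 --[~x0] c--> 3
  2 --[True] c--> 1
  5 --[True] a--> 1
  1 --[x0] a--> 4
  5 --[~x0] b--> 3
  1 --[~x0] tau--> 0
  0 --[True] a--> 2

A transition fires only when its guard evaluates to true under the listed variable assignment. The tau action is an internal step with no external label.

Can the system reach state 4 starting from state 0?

Answer: REACHABLE

Working:
7 transition(s) survive guard evaluation.
Layer 0: {0}
Layer 1: {2}  now seen {0,2}
Layer 2: {1}  now seen {0,1,2}
Layer 3: {3,4}  now seen {0,1,2,3,4}
R = {0,1,2,3,4}
witness 4: a·c·a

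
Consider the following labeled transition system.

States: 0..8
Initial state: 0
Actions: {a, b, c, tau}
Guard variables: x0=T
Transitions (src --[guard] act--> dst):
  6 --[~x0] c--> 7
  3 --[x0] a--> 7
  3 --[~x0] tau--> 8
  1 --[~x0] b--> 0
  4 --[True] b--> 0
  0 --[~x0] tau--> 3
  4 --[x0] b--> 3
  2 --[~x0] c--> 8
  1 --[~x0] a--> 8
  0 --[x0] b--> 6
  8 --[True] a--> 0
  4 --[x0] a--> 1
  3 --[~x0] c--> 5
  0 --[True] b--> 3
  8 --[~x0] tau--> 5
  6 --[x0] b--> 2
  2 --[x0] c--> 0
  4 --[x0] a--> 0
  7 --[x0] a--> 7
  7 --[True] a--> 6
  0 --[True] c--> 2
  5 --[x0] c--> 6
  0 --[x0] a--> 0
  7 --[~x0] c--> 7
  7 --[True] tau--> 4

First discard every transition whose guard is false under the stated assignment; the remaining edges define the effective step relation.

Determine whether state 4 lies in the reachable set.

16 transition(s) survive guard evaluation.
L0 = {0}
L1 = {2,3,6}  total {0,2,3,6}
L2 = {7}  total {0,2,3,6,7}
L3 = {4}  total {0,2,3,4,6,7}
L4 = {1}  total {0,1,2,3,4,6,7}
Reachable = {0,1,2,3,4,6,7}
Path to 4: b·a·tau

Answer: REACHABLE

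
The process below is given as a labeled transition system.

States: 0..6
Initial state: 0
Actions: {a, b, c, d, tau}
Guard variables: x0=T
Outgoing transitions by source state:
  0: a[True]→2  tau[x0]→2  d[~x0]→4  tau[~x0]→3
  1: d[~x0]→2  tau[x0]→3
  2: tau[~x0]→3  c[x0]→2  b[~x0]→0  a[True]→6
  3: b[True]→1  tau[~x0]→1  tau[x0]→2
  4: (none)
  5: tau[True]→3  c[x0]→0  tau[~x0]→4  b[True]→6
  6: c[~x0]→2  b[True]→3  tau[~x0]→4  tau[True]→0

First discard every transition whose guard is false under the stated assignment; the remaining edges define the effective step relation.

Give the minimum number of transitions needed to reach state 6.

Answer: 2

Working:
Breadth-first toward 6:
  Layer 0: {0}
  Layer 1: {2}
  Layer 2: {6}
first hit 6 at d=2 via a·a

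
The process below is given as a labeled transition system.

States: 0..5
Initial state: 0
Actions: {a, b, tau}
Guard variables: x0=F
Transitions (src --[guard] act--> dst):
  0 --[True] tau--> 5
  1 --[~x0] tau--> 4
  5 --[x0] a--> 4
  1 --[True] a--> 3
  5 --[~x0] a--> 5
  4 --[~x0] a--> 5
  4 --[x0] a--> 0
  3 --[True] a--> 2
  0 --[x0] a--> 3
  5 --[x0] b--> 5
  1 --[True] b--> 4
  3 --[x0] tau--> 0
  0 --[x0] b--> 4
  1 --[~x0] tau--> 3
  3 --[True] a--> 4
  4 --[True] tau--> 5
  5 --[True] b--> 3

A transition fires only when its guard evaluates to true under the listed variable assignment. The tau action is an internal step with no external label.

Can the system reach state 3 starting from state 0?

Answer: REACHABLE

Working:
Guard filter leaves 11 enabled edge(s).
Layer 0: {0}
Layer 1: {5}  cumulative {0,5}
Layer 2: {3}  cumulative {0,3,5}
Layer 3: {2,4}  cumulative {0,2,3,4,5}
R = {0,2,3,4,5}
witness 3: tau·b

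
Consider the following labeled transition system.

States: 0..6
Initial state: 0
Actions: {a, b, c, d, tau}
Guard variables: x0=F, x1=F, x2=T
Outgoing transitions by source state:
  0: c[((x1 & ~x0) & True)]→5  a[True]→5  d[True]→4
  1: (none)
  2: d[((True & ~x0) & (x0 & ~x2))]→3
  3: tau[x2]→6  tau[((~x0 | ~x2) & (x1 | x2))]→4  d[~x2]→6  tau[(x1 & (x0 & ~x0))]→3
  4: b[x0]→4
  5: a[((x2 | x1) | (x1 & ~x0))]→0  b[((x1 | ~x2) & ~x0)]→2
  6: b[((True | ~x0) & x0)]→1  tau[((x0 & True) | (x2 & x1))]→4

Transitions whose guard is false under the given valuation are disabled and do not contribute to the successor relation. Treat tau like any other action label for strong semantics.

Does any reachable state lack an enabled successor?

Reach set: {0,4,5}
  0: a→5  d→4  [2 out]
  4: ∅  [deadlock]
  5: a→0  [1 out]
Path to 4: d

Answer: DEADLOCK at state 4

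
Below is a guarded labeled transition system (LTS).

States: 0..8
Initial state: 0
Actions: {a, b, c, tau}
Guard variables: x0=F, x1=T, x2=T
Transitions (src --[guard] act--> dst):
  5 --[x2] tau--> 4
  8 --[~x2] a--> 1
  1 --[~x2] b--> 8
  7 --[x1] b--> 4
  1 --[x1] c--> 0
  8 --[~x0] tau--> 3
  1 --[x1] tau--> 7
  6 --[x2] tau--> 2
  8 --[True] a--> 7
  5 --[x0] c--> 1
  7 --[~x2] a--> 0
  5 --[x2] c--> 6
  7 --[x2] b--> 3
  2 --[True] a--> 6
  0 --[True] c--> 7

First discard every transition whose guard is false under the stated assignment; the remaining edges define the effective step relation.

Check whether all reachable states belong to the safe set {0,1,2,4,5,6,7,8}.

Answer: INVARIANT VIOLATED at state 3

Analysis:
Allowed set {0,1,2,4,5,6,7,8}
R = {0,3,4,7}
  0: safe
  3: ✗ unsafe
  4: safe
  7: safe
witness against invariant: c·b → 3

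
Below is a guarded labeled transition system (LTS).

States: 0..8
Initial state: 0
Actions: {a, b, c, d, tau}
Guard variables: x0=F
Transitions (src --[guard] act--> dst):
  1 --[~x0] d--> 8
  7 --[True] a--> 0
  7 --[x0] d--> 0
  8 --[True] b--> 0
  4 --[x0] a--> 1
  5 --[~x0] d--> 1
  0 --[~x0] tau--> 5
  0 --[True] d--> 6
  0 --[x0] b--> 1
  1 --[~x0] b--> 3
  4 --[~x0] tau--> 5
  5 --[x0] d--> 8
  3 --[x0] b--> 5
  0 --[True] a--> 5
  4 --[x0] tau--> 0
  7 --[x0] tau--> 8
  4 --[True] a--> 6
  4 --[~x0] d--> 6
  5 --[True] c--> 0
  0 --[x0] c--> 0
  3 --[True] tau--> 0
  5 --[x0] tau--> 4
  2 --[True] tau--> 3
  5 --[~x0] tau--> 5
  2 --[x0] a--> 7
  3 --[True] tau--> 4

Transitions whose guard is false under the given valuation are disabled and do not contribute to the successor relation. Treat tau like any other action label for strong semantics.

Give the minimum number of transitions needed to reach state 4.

Answer: 4

Working:
Layered search for 4:
  L0 = {0}
  L1 = {5,6}
  L2 = {1}
  L3 = {3,8}
  L4 = {4}
first hit 4 at d=4 via a·d·b·tau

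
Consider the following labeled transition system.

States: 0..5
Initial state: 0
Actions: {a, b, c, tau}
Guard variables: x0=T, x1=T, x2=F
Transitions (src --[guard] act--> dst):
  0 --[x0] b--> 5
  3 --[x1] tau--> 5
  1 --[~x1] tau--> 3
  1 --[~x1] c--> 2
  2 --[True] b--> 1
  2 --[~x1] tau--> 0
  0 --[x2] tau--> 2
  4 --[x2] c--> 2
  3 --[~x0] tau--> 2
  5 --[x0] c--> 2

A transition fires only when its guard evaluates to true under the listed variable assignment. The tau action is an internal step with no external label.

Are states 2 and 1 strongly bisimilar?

Compute ~ classes (split until stable):
  P[0] = {{0,1,2,3,4,5}}
  P[1] = {{0,2},{1,4},{3},{5}}
  P[2] = {{0},{1,4},{2},{3},{5}}
Fixed point at round 3; 5 class(es).
class of 2: {2}; class of 1: {1,4}

Answer: NOT BISIMILAR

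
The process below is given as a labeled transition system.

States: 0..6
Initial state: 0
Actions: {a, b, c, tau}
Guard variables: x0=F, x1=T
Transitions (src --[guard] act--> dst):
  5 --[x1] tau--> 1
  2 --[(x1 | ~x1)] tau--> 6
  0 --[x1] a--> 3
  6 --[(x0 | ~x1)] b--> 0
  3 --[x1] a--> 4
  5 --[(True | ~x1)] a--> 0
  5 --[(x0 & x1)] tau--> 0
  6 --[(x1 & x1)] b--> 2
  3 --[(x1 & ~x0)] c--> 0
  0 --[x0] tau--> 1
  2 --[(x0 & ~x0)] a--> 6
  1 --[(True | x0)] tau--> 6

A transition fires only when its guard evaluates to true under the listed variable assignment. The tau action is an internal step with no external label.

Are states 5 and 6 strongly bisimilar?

Answer: NOT BISIMILAR

Working:
Refine partition for ~:
  π0 = {{0,1,2,3,4,5,6}}
  π1 = {{0},{1,2},{3},{4},{5},{6}}
6 equivalence class(es) (converged in 2)
[5]={5}  [6]={6}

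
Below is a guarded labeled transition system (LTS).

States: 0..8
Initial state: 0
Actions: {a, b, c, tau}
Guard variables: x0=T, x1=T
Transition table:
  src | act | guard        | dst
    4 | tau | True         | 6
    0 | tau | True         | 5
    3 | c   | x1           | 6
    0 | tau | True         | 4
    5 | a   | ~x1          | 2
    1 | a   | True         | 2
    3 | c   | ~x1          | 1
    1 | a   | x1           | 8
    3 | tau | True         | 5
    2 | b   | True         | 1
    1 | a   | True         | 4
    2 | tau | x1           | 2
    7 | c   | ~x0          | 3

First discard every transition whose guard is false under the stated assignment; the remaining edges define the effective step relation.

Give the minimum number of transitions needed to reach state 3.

Answer: UNREACHABLE

Analysis:
Breadth-first toward 3:
  depth 0: {0}
  depth 1: {4,5}
  depth 2: {6}
3 never appears.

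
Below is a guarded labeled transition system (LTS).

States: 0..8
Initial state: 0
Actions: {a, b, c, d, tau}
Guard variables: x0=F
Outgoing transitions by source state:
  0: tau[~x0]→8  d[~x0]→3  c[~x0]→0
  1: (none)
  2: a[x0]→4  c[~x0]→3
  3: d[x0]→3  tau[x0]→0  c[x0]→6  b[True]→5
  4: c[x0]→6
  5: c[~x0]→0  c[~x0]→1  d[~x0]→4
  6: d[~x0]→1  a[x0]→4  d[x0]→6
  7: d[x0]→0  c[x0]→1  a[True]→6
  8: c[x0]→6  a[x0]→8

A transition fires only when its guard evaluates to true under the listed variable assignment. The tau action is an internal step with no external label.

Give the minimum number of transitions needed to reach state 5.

Breadth-first toward 5:
  Layer 0: {0}
  Layer 1: {3,8}
  Layer 2: {5}
first hit 5 at d=2 via d·b

Answer: 2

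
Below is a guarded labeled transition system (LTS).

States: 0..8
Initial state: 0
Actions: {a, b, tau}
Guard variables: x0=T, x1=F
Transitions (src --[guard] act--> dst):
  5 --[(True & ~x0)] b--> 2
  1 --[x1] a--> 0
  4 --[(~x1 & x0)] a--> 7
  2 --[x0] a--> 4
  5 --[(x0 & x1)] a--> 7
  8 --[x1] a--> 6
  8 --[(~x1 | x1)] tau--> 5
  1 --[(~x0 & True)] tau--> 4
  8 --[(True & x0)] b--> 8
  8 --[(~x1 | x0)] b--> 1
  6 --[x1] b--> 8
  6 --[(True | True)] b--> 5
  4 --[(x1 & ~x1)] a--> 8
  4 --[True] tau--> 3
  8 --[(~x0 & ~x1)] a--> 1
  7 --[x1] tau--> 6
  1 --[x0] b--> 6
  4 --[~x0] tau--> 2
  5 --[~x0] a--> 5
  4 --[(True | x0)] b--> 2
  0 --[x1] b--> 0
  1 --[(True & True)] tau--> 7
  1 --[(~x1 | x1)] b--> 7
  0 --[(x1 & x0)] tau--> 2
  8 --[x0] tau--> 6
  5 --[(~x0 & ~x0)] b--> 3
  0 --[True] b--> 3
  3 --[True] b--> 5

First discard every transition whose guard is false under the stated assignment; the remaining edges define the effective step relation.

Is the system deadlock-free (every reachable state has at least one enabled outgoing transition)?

Answer: DEADLOCK at state 5

Trace:
R = {0,3,5}
  0: b→3  [deg 1]
  3: b→5  [deg 1]
  5: ∅  [no exit]
witness 5: b·b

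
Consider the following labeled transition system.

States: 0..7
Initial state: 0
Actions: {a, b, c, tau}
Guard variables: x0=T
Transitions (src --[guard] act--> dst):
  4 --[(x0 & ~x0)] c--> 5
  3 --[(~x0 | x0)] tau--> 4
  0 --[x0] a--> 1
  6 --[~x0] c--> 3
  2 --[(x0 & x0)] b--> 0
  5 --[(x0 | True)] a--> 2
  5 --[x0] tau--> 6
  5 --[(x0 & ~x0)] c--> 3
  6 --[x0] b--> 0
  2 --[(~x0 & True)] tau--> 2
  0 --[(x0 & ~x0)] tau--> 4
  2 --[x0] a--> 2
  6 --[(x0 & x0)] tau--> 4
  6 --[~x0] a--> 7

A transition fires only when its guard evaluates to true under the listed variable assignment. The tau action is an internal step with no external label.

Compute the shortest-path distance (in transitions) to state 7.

BFS to 7:
  Layer 0: {0}
  Layer 1: {1}
7 never appears.

Answer: UNREACHABLE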